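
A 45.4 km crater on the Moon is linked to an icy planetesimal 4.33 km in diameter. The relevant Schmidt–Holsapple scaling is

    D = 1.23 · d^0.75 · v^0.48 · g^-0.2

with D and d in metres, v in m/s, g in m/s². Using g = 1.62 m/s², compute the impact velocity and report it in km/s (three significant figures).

v ≈ 8.32 km/s

Rearranging for v: v = [D / (1.23 · 4330^0.75 · 1.62^-0.2)]^(1/0.48).
D = 45400 m.
4330^0.75 = 533.8
1.62^-0.2 = 0.9080
Denominator = 1.23 × 533.8 × 0.9080 = 596.2
D / 596.2 = 45400 / 596.2 = 76.15
v = 76.15^(1/0.48) = 76.15^2.0833 = 8319 m/s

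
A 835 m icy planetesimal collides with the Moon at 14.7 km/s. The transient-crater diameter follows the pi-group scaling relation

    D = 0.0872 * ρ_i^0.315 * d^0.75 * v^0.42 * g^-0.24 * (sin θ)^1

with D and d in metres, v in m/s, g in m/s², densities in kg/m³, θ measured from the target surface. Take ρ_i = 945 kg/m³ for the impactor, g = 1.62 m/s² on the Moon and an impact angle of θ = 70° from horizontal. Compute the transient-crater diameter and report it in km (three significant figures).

In SI units: v = 14700 m/s.
ρ_i^0.315 = 945^0.315 = 8.655
d^0.75 = 835^0.75 = 155.3
v^0.42 = 14700^0.42 = 56.27
g^-0.24 = 1.62^-0.24 = 0.8907
(sin 70°)^1 = 0.9397^1 = 0.9397
D = 0.0872 × 8.655 × 155.3 × 56.27 × 0.8907 × 0.9397 = 5520 m
   = 5.520 km

D ≈ 5.52 km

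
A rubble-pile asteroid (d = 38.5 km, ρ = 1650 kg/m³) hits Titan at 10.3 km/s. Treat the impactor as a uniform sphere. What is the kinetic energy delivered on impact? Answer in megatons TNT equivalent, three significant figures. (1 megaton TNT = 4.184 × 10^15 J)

d = 38500 m; v = 10300 m/s.
Mass m = (π/6) ρ d³ = (π/6) × 1650 × (38500)³ = 4.930 × 10^16 kg
E = ½ m v² = 0.5 × 4.930 × 10^16 × (10300)² = 2.615 × 10^24 J
   = 2.615 × 10^24 / 4.184×10^15 = 6.250 × 10^8 Mt

E ≈ 6.25 × 10^8 Mt TNT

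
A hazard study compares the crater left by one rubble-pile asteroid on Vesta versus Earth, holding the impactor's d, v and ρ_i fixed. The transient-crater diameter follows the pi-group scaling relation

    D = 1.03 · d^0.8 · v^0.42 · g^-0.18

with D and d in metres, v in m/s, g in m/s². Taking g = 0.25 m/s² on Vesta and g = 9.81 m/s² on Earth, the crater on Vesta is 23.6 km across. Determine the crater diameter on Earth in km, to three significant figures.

All impactor-dependent factors cancel in the ratio, leaving D_Earth/D_Vesta = (g_Earth/g_Vesta)^-0.18.
(9.81/0.25)^-0.18 = 39.24^-0.18 = 0.5166
D_Earth = 0.5166 × 23.6 km = 12.2 km

D ≈ 12.2 km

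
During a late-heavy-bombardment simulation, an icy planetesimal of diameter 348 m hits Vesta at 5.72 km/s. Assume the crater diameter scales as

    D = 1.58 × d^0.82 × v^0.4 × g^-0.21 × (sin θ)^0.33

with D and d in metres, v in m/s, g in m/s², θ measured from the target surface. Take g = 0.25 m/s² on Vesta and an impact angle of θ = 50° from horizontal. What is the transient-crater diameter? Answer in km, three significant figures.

D ≈ 7.48 km

In SI units: v = 5720 m/s.
d^0.82 = 348^0.82 = 121.4
v^0.4 = 5720^0.4 = 31.84
g^-0.21 = 0.25^-0.21 = 1.338
(sin 50°)^0.33 = 0.7660^0.33 = 0.9158
D = 1.58 × 121.4 × 31.84 × 1.338 × 0.9158 = 7484 m
   = 7.484 km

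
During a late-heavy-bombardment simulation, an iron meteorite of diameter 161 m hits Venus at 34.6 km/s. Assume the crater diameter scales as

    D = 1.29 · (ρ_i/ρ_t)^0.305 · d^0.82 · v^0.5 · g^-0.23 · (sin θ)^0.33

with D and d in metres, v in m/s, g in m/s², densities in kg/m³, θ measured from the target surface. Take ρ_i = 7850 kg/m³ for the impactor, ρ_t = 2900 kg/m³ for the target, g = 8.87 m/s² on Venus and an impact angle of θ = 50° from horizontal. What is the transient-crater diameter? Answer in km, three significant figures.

D ≈ 11.6 km

In SI units: v = 34600 m/s.
(ρ_i/ρ_t)^0.305 = (7850/2900)^0.305 = 1.355
d^0.82 = 161^0.82 = 64.51
v^0.5 = 34600^0.5 = 186.0
g^-0.23 = 8.87^-0.23 = 0.6053
(sin 50°)^0.33 = 0.7660^0.33 = 0.9158
D = 1.29 × 1.355 × 64.51 × 186.0 × 0.6053 × 0.9158 = 11626 m
   = 11.63 km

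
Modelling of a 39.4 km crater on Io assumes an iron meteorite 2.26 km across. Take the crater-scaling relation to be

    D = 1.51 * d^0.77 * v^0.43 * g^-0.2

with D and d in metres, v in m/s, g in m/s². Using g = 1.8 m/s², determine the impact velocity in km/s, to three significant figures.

v ≈ 24.2 km/s

Rearranging for v: v = [D / (1.51 · 2260^0.77 · 1.8^-0.2)]^(1/0.43).
D = 39400 m.
2260^0.77 = 382.5
1.8^-0.2 = 0.8891
Denominator = 1.51 × 382.5 × 0.8891 = 513.5
D / 513.5 = 39400 / 513.5 = 76.73
v = 76.73^(1/0.43) = 76.73^2.3256 = 24192 m/s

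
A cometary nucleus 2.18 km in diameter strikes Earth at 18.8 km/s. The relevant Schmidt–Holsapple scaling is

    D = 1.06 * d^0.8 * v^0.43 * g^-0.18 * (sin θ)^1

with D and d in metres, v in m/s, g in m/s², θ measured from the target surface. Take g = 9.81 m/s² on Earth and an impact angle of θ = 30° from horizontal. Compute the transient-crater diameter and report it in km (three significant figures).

D ≈ 11.3 km

In SI units: d = 2180 m, v = 18800 m/s.
d^0.8 = 2180^0.8 = 468.6
v^0.43 = 18800^0.43 = 68.85
g^-0.18 = 9.81^-0.18 = 0.6630
(sin 30°)^1 = 0.5000^1 = 0.5000
D = 1.06 × 468.6 × 68.85 × 0.6630 × 0.5000 = 11337 m
   = 11.34 km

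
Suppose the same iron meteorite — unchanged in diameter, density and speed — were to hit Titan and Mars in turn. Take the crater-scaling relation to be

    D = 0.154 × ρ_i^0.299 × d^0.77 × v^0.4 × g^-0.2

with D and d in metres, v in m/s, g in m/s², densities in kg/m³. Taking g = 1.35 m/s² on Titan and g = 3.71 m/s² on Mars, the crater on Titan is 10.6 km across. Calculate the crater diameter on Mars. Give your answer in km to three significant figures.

All impactor-dependent factors cancel in the ratio, leaving D_Mars/D_Titan = (g_Mars/g_Titan)^-0.2.
(3.71/1.35)^-0.2 = 2.748^-0.2 = 0.8170
D_Mars = 0.8170 × 10.6 km = 8.66 km

D ≈ 8.66 km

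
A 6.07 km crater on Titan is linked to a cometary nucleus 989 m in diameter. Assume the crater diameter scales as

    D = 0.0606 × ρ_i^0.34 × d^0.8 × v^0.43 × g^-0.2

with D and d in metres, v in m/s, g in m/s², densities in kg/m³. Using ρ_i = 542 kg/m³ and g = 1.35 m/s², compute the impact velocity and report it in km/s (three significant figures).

Rearranging for v: v = [D / (0.0606 · 542^0.34 · 989^0.8 · 1.35^-0.2)]^(1/0.43).
D = 6070 m.
542^0.34 = 8.503
989^0.8 = 249.0
1.35^-0.2 = 0.9417
Denominator = 0.0606 × 8.503 × 249.0 × 0.9417 = 120.8
D / 120.8 = 6070 / 120.8 = 50.25
v = 50.25^(1/0.43) = 50.25^2.3256 = 9040 m/s

v ≈ 9.04 km/s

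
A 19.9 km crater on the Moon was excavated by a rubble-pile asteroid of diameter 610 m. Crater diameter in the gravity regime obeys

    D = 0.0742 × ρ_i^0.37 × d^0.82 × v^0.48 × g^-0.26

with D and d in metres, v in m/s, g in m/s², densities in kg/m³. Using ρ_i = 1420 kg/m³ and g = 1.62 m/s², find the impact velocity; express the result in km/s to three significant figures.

v ≈ 17.2 km/s

Rearranging for v: v = [D / (0.0742 · 1420^0.37 · 610^0.82 · 1.62^-0.26)]^(1/0.48).
D = 19900 m.
1420^0.37 = 14.67
610^0.82 = 192.3
1.62^-0.26 = 0.8821
Denominator = 0.0742 × 14.67 × 192.3 × 0.8821 = 184.6
D / 184.6 = 19900 / 184.6 = 107.8
v = 107.8^(1/0.48) = 107.8^2.0833 = 17161 m/s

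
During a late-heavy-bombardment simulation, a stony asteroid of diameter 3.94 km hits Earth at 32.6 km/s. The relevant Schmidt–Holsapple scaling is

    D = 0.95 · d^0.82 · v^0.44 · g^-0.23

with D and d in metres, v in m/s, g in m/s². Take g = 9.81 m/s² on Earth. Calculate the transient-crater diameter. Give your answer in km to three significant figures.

In SI units: d = 3940 m, v = 32600 m/s.
d^0.82 = 3940^0.82 = 887.8
v^0.44 = 32600^0.44 = 96.79
g^-0.23 = 9.81^-0.23 = 0.5914
D = 0.95 × 887.8 × 96.79 × 0.5914 = 48278 m
   = 48.28 km

D ≈ 48.3 km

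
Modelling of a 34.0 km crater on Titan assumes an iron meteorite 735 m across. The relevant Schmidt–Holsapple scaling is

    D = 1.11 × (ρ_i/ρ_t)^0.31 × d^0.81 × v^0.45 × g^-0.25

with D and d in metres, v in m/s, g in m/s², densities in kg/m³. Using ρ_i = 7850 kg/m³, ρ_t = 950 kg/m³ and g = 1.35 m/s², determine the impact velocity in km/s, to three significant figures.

v ≈ 17.8 km/s

Rearranging for v: v = [D / (1.11 · (7850/950)^0.31 · 735^0.81 · 1.35^-0.25)]^(1/0.45).
D = 34000 m.
(7850/950)^0.31 = 1.924
735^0.81 = 209.7
1.35^-0.25 = 0.9277
Denominator = 1.11 × 1.924 × 209.7 × 0.9277 = 415.5
D / 415.5 = 34000 / 415.5 = 81.83
v = 81.83^(1/0.45) = 81.83^2.2222 = 17819 m/s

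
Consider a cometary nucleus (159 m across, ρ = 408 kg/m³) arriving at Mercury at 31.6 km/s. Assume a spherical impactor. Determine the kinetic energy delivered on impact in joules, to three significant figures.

E ≈ 4.29 × 10^17 J

v = 31600 m/s.
Mass m = (π/6) ρ d³ = (π/6) × 408 × (159)³ = 8.587 × 10^8 kg
E = ½ m v² = 0.5 × 8.587 × 10^8 × (31600)² = 4.287 × 10^17 J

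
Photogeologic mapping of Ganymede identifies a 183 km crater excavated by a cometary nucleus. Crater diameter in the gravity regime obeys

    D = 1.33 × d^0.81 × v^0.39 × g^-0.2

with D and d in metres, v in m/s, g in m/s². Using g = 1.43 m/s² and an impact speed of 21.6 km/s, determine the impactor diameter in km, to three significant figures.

Rearranging for d: d = [D / (1.33 · 21600^0.39 · 1.43^-0.2)]^(1/0.81).
D = 183000 m.
21600^0.39 = 49.03
1.43^-0.2 = 0.9310
Denominator = 1.33 × 49.03 × 0.9310 = 60.71
D / 60.71 = 183000 / 60.71 = 3014
d = 3014^(1/0.81) = 3014^1.2346 = 19740 m

d ≈ 19.7 km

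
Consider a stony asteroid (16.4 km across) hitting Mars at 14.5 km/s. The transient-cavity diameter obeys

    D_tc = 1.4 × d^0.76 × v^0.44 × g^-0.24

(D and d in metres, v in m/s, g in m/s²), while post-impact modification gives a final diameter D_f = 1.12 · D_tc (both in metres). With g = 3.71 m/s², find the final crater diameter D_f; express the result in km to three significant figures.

In SI: d = 16400 m, v = 14500 m/s.
d^0.76 = 16400^0.76 = 1597
v^0.44 = 14500^0.44 = 67.76
g^-0.24 = 3.71^-0.24 = 0.7300
D_tc = 1.4 × 1597 × 67.76 × 0.7300 = 1.106 × 10^5 m
D_f = 1.12 × 1.106 × 10^5 = 1.239 × 10^5 m
     = 123.9 km

D_f ≈ 124 km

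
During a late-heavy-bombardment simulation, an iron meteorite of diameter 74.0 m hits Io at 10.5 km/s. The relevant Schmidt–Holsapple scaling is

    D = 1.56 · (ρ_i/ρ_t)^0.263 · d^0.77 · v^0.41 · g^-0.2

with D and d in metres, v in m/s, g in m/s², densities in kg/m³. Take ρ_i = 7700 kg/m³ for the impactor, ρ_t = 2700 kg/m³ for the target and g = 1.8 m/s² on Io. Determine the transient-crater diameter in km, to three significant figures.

In SI units: v = 10500 m/s.
(ρ_i/ρ_t)^0.263 = (7700/2700)^0.263 = 1.317
d^0.77 = 74^0.77 = 27.50
v^0.41 = 10500^0.41 = 44.53
g^-0.2 = 1.8^-0.2 = 0.8891
D = 1.56 × 1.317 × 27.50 × 44.53 × 0.8891 = 2237 m
   = 2.237 km

D ≈ 2.24 km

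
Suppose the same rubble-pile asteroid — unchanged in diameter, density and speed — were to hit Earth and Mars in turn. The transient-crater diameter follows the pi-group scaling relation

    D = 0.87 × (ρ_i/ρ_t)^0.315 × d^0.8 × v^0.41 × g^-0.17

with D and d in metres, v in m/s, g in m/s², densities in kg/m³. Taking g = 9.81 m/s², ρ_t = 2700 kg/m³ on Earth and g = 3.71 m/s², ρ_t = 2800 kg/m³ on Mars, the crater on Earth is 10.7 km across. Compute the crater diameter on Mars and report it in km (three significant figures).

The impactor-only factors (d, v, ρ_i) cancel in the ratio, leaving D_Mars/D_Earth = (g_Mars/g_Earth)^-0.17 · (ρ_t,Earth/ρ_t,Mars)^0.315.
(3.71/9.81)^-0.17 = 0.3782^-0.17 = 1.180
(2700/2800)^0.315 = 0.9643^0.315 = 0.9886
Ratio = 1.180 × 0.9886 = 1.167
D_Mars = 1.167 × 10.7 km = 12.5 km

D ≈ 12.5 km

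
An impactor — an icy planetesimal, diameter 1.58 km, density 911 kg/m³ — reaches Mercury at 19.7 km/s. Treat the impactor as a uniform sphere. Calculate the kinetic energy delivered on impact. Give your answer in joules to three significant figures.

d = 1580 m; v = 19700 m/s.
Mass m = (π/6) ρ d³ = (π/6) × 911 × (1580)³ = 1.881 × 10^12 kg
E = ½ m v² = 0.5 × 1.881 × 10^12 × (19700)² = 3.650 × 10^20 J

E ≈ 3.65 × 10^20 J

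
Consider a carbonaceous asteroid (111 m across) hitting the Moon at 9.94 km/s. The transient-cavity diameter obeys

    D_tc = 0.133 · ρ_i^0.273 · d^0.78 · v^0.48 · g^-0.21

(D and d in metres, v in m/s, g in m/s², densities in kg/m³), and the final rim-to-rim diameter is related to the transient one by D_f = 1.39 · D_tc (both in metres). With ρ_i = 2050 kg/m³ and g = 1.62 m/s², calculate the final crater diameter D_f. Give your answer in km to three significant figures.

D_f ≈ 4.38 km

v = 9940 m/s.
ρ_i^0.273 = 2050^0.273 = 8.019
d^0.78 = 111^0.78 = 39.39
v^0.48 = 9940^0.48 = 82.94
g^-0.21 = 1.62^-0.21 = 0.9037
D_tc = 0.133 × 8.019 × 39.39 × 82.94 × 0.9037 = 3149 m
D_f = 1.39 × 3149 = 4377 m
     = 4.377 km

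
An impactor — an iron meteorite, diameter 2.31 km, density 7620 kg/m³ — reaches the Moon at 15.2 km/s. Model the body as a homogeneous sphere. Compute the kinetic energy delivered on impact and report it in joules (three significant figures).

E ≈ 5.68 × 10^21 J

d = 2310 m; v = 15200 m/s.
Mass m = (π/6) ρ d³ = (π/6) × 7620 × (2310)³ = 4.918 × 10^13 kg
E = ½ m v² = 0.5 × 4.918 × 10^13 × (15200)² = 5.681 × 10^21 J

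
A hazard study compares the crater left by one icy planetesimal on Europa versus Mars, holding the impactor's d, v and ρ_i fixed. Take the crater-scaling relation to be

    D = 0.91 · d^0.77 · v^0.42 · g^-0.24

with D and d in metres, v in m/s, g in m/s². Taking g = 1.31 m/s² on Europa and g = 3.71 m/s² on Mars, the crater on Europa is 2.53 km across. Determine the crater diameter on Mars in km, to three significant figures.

All impactor-dependent factors cancel in the ratio, leaving D_Mars/D_Europa = (g_Mars/g_Europa)^-0.24.
(3.71/1.31)^-0.24 = 2.832^-0.24 = 0.7789
D_Mars = 0.7789 × 2.53 km = 1.97 km

D ≈ 1.97 km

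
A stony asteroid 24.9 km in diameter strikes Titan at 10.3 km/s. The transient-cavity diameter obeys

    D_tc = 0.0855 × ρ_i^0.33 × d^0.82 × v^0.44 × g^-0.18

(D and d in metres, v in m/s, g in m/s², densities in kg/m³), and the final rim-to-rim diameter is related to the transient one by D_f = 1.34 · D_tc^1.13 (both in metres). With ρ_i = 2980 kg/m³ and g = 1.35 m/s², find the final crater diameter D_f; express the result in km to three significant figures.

D_f ≈ 1810 km

In SI: d = 24900 m, v = 10300 m/s.
ρ_i^0.33 = 2980^0.33 = 14.01
d^0.82 = 24900^0.82 = 4026
v^0.44 = 10300^0.44 = 58.30
g^-0.18 = 1.35^-0.18 = 0.9474
D_tc = 0.0855 × 14.01 × 4026 × 58.30 × 0.9474 = 2.664 × 10^5 m
D_f = 1.34 × (2.664 × 10^5)^1.13 = 1.811 × 10^6 m
     = 1811 km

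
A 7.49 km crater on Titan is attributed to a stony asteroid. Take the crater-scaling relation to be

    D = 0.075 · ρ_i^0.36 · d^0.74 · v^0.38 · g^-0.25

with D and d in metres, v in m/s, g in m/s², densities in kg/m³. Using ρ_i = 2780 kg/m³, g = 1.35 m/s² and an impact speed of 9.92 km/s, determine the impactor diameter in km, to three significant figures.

d ≈ 1.18 km

Rearranging for d: d = [D / (0.075 · 2780^0.36 · 9920^0.38 · 1.35^-0.25)]^(1/0.74).
D = 7490 m.
2780^0.36 = 17.37
9920^0.38 = 33.01
1.35^-0.25 = 0.9277
Denominator = 0.075 × 17.37 × 33.01 × 0.9277 = 39.89
D / 39.89 = 7490 / 39.89 = 187.8
d = 187.8^(1/0.74) = 187.8^1.3514 = 1182 m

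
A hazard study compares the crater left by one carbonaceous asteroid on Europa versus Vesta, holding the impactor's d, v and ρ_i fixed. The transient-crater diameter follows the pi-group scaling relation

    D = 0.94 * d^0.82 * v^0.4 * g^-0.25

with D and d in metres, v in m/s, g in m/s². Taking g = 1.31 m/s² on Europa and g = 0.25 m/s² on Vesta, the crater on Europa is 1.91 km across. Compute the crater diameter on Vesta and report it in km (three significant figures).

D ≈ 2.89 km

All impactor-dependent factors cancel in the ratio, leaving D_Vesta/D_Europa = (g_Vesta/g_Europa)^-0.25.
(0.25/1.31)^-0.25 = 0.1908^-0.25 = 1.513
D_Vesta = 1.513 × 1.91 km = 2.89 km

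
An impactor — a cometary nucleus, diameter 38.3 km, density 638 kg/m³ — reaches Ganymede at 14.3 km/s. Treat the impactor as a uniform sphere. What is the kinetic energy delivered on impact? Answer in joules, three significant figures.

d = 38300 m; v = 14300 m/s.
Mass m = (π/6) ρ d³ = (π/6) × 638 × (38300)³ = 1.877 × 10^16 kg
E = ½ m v² = 0.5 × 1.877 × 10^16 × (14300)² = 1.919 × 10^24 J

E ≈ 1.92 × 10^24 J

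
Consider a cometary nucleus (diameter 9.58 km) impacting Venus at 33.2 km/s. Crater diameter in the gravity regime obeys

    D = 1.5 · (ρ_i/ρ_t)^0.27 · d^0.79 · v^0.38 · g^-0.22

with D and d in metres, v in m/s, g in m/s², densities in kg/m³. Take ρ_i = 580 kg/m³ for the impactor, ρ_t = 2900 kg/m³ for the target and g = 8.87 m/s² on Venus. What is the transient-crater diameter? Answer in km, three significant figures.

In SI units: d = 9580 m, v = 33200 m/s.
(ρ_i/ρ_t)^0.27 = (580/2900)^0.27 = 0.6476
d^0.79 = 9580^0.79 = 1397
v^0.38 = 33200^0.38 = 52.24
g^-0.22 = 8.87^-0.22 = 0.6187
D = 1.5 × 0.6476 × 1397 × 52.24 × 0.6187 = 43861 m
   = 43.86 km

D ≈ 43.9 km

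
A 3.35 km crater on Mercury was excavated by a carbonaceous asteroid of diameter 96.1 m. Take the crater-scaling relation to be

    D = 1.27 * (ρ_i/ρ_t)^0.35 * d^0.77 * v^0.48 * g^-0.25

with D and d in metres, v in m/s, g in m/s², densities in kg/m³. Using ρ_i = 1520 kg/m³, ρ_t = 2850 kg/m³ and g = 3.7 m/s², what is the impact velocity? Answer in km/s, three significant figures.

Rearranging for v: v = [D / (1.27 · (1520/2850)^0.35 · 96.1^0.77 · 3.7^-0.25)]^(1/0.48).
D = 3350 m.
(1520/2850)^0.35 = 0.8025
96.1^0.77 = 33.63
3.7^-0.25 = 0.7210
Denominator = 1.27 × 0.8025 × 33.63 × 0.7210 = 24.71
D / 24.71 = 3350 / 24.71 = 135.6
v = 135.6^(1/0.48) = 135.6^2.0833 = 27678 m/s

v ≈ 27.7 km/s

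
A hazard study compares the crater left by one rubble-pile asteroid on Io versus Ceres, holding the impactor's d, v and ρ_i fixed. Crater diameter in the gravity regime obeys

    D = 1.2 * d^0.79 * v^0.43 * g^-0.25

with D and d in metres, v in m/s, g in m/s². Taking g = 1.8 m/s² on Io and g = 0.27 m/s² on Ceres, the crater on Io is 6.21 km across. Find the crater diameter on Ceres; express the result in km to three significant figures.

All impactor-dependent factors cancel in the ratio, leaving D_Ceres/D_Io = (g_Ceres/g_Io)^-0.25.
(0.27/1.8)^-0.25 = 0.1500^-0.25 = 1.607
D_Ceres = 1.607 × 6.21 km = 9.98 km

D ≈ 9.98 km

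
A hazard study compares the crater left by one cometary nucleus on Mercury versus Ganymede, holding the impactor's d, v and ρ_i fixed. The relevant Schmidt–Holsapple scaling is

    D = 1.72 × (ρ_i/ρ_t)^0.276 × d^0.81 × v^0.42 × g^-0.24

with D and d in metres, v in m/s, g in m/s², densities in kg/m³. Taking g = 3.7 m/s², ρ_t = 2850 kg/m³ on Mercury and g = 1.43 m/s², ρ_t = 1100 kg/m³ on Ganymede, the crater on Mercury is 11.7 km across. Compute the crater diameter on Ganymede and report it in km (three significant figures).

D ≈ 19.1 km

The impactor-only factors (d, v, ρ_i) cancel in the ratio, leaving D_Ganymede/D_Mercury = (g_Ganymede/g_Mercury)^-0.24 · (ρ_t,Mercury/ρ_t,Ganymede)^0.276.
(1.43/3.7)^-0.24 = 0.3865^-0.24 = 1.256
(2850/1100)^0.276 = 2.591^0.276 = 1.301
Ratio = 1.256 × 1.301 = 1.634
D_Ganymede = 1.634 × 11.7 km = 19.1 km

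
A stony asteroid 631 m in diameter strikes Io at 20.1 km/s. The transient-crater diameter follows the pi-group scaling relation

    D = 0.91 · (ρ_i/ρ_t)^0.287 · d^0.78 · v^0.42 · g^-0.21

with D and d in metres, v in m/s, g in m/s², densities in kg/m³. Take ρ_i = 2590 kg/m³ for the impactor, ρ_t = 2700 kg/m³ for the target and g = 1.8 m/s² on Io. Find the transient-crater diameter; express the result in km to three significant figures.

D ≈ 7.79 km

In SI units: v = 20100 m/s.
(ρ_i/ρ_t)^0.287 = (2590/2700)^0.287 = 0.9881
d^0.78 = 631^0.78 = 152.8
v^0.42 = 20100^0.42 = 64.17
g^-0.21 = 1.8^-0.21 = 0.8839
D = 0.91 × 0.9881 × 152.8 × 64.17 × 0.8839 = 7793 m
   = 7.793 km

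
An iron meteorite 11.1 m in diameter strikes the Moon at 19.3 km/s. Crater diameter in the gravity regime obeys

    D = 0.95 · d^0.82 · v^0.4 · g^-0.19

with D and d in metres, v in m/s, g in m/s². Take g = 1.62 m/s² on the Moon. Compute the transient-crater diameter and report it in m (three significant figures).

In SI units: v = 19300 m/s.
d^0.82 = 11.1^0.82 = 7.197
v^0.4 = 19300^0.4 = 51.79
g^-0.19 = 1.62^-0.19 = 0.9124
D = 0.95 × 7.197 × 51.79 × 0.9124 = 323.1 m

D ≈ 323 m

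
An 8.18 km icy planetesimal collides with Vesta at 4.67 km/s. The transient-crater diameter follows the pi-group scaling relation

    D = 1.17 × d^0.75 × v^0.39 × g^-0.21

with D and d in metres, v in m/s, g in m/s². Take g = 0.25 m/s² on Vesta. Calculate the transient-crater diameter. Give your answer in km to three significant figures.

In SI units: d = 8180 m, v = 4670 m/s.
d^0.75 = 8180^0.75 = 860.1
v^0.39 = 4670^0.39 = 26.98
g^-0.21 = 0.25^-0.21 = 1.338
D = 1.17 × 860.1 × 26.98 × 1.338 = 36327 m
   = 36.33 km

D ≈ 36.3 km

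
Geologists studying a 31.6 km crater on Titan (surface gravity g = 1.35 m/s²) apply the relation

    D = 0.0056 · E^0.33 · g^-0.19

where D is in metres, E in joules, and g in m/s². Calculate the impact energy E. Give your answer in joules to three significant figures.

E ≈ 3.42 × 10^20 J

Rearranging: E = [D / (0.0056 · g^-0.19)]^(1/0.33).
D = 31600 m.
g^-0.19 = 1.35^-0.19 = 0.9446
D / (0.0056 × 0.9446) = 31600 / (5.290 × 10^-3) = 5.974 × 10^6
E = (5.974 × 10^6)^3.0303 = 3.421 × 10^20 J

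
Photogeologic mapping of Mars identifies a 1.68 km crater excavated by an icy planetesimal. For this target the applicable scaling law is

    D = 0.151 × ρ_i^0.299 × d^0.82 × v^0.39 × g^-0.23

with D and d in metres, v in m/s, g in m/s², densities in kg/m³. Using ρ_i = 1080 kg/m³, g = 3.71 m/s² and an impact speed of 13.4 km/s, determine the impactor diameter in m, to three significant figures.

d ≈ 106 m

Rearranging for d: d = [D / (0.151 · 1080^0.299 · 13400^0.39 · 3.71^-0.23)]^(1/0.82).
D = 1680 m.
1080^0.299 = 8.072
13400^0.39 = 40.70
3.71^-0.23 = 0.7397
Denominator = 0.151 × 8.072 × 40.70 × 0.7397 = 36.70
D / 36.70 = 1680 / 36.70 = 45.78
d = 45.78^(1/0.82) = 45.78^1.2195 = 106.0 m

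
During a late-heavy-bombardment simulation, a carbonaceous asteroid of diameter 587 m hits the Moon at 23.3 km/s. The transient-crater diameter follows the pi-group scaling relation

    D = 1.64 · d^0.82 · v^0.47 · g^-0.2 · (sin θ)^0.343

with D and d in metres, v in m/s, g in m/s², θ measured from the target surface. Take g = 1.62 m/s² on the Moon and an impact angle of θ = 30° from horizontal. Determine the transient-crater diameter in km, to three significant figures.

In SI units: v = 23300 m/s.
d^0.82 = 587^0.82 = 186.3
v^0.47 = 23300^0.47 = 112.9
g^-0.2 = 1.62^-0.2 = 0.9080
(sin 30°)^0.343 = 0.5000^0.343 = 0.7884
D = 1.64 × 186.3 × 112.9 × 0.9080 × 0.7884 = 24694 m
   = 24.69 km

D ≈ 24.7 km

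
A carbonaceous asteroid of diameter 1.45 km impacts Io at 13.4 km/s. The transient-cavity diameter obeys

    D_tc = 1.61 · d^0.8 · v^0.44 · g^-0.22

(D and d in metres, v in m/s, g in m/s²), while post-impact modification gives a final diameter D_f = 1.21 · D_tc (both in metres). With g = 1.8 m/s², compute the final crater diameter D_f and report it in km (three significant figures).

In SI: d = 1450 m, v = 13400 m/s.
d^0.8 = 1450^0.8 = 338.1
v^0.44 = 13400^0.44 = 65.45
g^-0.22 = 1.8^-0.22 = 0.8787
D_tc = 1.61 × 338.1 × 65.45 × 0.8787 = 31310 m
D_f = 1.21 × 31310 = 37885 m
     = 37.89 km

D_f ≈ 37.9 km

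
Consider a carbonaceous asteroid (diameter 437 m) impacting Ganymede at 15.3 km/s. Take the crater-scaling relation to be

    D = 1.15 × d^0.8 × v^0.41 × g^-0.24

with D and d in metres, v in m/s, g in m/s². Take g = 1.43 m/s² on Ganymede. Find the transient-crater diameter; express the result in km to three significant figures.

In SI units: v = 15300 m/s.
d^0.8 = 437^0.8 = 129.5
v^0.41 = 15300^0.41 = 51.97
g^-0.24 = 1.43^-0.24 = 0.9177
D = 1.15 × 129.5 × 51.97 × 0.9177 = 7103 m
   = 7.103 km

D ≈ 7.10 km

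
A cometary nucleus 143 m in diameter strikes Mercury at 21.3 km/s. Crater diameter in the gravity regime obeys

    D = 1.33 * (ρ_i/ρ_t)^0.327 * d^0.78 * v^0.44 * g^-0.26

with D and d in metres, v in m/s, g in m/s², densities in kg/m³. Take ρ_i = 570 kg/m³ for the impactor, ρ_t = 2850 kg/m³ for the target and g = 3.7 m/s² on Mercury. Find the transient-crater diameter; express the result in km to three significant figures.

In SI units: v = 21300 m/s.
(ρ_i/ρ_t)^0.327 = (570/2850)^0.327 = 0.5908
d^0.78 = 143^0.78 = 47.99
v^0.44 = 21300^0.44 = 80.26
g^-0.26 = 3.7^-0.26 = 0.7117
D = 1.33 × 0.5908 × 47.99 × 80.26 × 0.7117 = 2154 m
   = 2.154 km

D ≈ 2.15 km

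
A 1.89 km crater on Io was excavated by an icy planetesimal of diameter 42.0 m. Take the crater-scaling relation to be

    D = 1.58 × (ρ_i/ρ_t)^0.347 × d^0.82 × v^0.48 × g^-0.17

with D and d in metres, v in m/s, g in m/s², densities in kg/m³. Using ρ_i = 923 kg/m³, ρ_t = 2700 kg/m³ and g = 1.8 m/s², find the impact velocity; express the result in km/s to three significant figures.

Rearranging for v: v = [D / (1.58 · (923/2700)^0.347 · 42^0.82 · 1.8^-0.17)]^(1/0.48).
D = 1890 m.
(923/2700)^0.347 = 0.6890
42^0.82 = 21.43
1.8^-0.17 = 0.9049
Denominator = 1.58 × 0.6890 × 21.43 × 0.9049 = 21.11
D / 21.11 = 1890 / 21.11 = 89.53
v = 89.53^(1/0.48) = 89.53^2.0833 = 11656 m/s

v ≈ 11.7 km/s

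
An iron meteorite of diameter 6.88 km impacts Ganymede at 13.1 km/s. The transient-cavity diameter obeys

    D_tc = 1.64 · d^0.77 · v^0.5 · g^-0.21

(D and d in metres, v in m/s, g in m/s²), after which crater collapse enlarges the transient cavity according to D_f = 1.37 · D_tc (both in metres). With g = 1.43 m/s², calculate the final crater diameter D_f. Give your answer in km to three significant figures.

D_f ≈ 215 km

In SI: d = 6880 m, v = 13100 m/s.
d^0.77 = 6880^0.77 = 901.5
v^0.5 = 13100^0.5 = 114.5
g^-0.21 = 1.43^-0.21 = 0.9276
D_tc = 1.64 × 901.5 × 114.5 × 0.9276 = 1.570 × 10^5 m
D_f = 1.37 × 1.570 × 10^5 = 2.151 × 10^5 m
     = 215.1 km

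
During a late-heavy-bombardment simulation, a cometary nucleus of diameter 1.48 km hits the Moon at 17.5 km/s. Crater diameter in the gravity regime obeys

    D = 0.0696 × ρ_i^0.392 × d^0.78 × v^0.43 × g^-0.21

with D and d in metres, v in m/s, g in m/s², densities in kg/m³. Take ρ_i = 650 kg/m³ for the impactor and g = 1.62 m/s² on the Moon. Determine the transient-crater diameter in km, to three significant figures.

In SI units: d = 1480 m, v = 17500 m/s.
ρ_i^0.392 = 650^0.392 = 12.67
d^0.78 = 1480^0.78 = 297.0
v^0.43 = 17500^0.43 = 66.76
g^-0.21 = 1.62^-0.21 = 0.9037
D = 0.0696 × 12.67 × 297.0 × 66.76 × 0.9037 = 15801 m
   = 15.80 km

D ≈ 15.8 km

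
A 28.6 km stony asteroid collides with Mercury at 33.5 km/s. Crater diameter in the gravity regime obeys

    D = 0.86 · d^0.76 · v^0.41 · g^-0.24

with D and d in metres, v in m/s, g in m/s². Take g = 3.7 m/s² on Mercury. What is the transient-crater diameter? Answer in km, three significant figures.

In SI units: d = 28600 m, v = 33500 m/s.
d^0.76 = 28600^0.76 = 2437
v^0.41 = 33500^0.41 = 71.66
g^-0.24 = 3.7^-0.24 = 0.7305
D = 0.86 × 2437 × 71.66 × 0.7305 = 1.097 × 10^5 m
   = 109.7 km

D ≈ 110 km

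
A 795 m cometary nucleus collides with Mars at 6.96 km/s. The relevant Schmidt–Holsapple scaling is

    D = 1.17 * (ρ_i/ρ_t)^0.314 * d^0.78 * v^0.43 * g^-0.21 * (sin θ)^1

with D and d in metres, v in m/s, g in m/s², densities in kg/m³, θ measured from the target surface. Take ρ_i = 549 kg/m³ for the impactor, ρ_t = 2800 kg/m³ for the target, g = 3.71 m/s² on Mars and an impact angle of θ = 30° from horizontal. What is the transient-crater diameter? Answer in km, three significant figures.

D ≈ 2.19 km

In SI units: v = 6960 m/s.
(ρ_i/ρ_t)^0.314 = (549/2800)^0.314 = 0.5995
d^0.78 = 795^0.78 = 182.9
v^0.43 = 6960^0.43 = 44.91
g^-0.21 = 3.71^-0.21 = 0.7593
(sin 30°)^1 = 0.5000^1 = 0.5000
D = 1.17 × 0.5995 × 182.9 × 44.91 × 0.7593 × 0.5000 = 2187 m
   = 2.187 km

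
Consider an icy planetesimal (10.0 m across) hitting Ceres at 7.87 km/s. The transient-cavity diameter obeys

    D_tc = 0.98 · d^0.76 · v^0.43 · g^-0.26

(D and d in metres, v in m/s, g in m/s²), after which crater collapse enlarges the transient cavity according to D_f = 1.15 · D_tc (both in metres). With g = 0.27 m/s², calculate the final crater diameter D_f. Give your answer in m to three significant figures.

v = 7870 m/s.
d^0.76 = 10^0.76 = 5.754
v^0.43 = 7870^0.43 = 47.34
g^-0.26 = 0.27^-0.26 = 1.406
D_tc = 0.98 × 5.754 × 47.34 × 1.406 = 375.3 m
D_f = 1.15 × 375.3 = 431.6 m

D_f ≈ 432 m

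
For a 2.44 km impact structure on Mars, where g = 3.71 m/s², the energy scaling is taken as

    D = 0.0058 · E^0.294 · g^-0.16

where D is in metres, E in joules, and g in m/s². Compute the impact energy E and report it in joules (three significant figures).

Rearranging: E = [D / (0.0058 · g^-0.16)]^(1/0.294).
D = 2440 m.
g^-0.16 = 3.71^-0.16 = 0.8108
D / (0.0058 × 0.8108) = 2440 / (4.703 × 10^-3) = 5.188 × 10^5
E = (5.188 × 10^5)^3.4014 = 2.748 × 10^19 J

E ≈ 2.75 × 10^19 J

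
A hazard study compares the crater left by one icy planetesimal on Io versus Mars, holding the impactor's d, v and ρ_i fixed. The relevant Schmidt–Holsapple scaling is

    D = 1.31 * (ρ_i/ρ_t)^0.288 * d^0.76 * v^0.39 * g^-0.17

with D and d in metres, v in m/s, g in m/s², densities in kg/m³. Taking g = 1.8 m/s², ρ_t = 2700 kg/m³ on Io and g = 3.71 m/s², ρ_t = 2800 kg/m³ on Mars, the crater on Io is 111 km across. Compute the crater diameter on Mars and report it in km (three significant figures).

D ≈ 97.1 km

The impactor-only factors (d, v, ρ_i) cancel in the ratio, leaving D_Mars/D_Io = (g_Mars/g_Io)^-0.17 · (ρ_t,Io/ρ_t,Mars)^0.288.
(3.71/1.8)^-0.17 = 2.061^-0.17 = 0.8843
(2700/2800)^0.288 = 0.9643^0.288 = 0.9896
Ratio = 0.8843 × 0.9896 = 0.8751
D_Mars = 0.8751 × 111 km = 97.1 km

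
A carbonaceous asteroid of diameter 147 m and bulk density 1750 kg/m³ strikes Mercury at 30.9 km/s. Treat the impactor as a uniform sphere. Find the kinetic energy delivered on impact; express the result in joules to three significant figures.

v = 30900 m/s.
Mass m = (π/6) ρ d³ = (π/6) × 1750 × (147)³ = 2.911 × 10^9 kg
E = ½ m v² = 0.5 × 2.911 × 10^9 × (30900)² = 1.390 × 10^18 J

E ≈ 1.39 × 10^18 J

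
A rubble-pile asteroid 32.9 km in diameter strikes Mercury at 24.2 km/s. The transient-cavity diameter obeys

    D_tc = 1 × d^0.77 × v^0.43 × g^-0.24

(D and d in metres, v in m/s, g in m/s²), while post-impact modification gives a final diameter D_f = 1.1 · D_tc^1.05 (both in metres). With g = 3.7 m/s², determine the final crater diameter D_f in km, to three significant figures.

D_f ≈ 339 km

In SI: d = 32900 m, v = 24200 m/s.
d^0.77 = 32900^0.77 = 3008
v^0.43 = 24200^0.43 = 76.74
g^-0.24 = 3.7^-0.24 = 0.7305
D_tc = 1 × 3008 × 76.74 × 0.7305 = 1.686 × 10^5 m
D_f = 1.1 × (1.686 × 10^5)^1.05 = 3.385 × 10^5 m
     = 338.5 km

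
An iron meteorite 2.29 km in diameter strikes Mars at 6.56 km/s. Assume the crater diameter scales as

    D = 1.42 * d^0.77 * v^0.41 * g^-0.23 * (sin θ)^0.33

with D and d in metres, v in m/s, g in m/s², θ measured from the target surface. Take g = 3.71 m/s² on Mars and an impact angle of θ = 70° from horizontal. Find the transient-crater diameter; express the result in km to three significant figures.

D ≈ 14.6 km

In SI units: d = 2290 m, v = 6560 m/s.
d^0.77 = 2290^0.77 = 386.4
v^0.41 = 6560^0.41 = 36.72
g^-0.23 = 3.71^-0.23 = 0.7397
(sin 70°)^0.33 = 0.9397^0.33 = 0.9797
D = 1.42 × 386.4 × 36.72 × 0.7397 × 0.9797 = 14601 m
   = 14.60 km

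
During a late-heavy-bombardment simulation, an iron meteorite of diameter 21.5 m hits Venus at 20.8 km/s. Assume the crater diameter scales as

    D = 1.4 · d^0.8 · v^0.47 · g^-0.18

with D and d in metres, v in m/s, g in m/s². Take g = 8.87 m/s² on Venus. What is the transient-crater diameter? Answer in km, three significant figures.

In SI units: v = 20800 m/s.
d^0.8 = 21.5^0.8 = 11.64
v^0.47 = 20800^0.47 = 107.0
g^-0.18 = 8.87^-0.18 = 0.6751
D = 1.4 × 11.64 × 107.0 × 0.6751 = 1177 m
   = 1.177 km

D ≈ 1.18 km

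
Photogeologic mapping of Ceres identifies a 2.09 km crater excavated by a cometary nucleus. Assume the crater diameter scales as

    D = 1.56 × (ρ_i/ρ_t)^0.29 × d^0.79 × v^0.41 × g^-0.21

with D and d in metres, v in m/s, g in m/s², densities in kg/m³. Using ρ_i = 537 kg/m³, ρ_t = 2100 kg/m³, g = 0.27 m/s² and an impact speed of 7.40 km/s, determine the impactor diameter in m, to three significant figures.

d ≈ 104 m

Rearranging for d: d = [D / (1.56 · (537/2100)^0.29 · 7400^0.41 · 0.27^-0.21)]^(1/0.79).
D = 2090 m.
(537/2100)^0.29 = 0.6734
7400^0.41 = 38.58
0.27^-0.21 = 1.316
Denominator = 1.56 × 0.6734 × 38.58 × 1.316 = 53.34
D / 53.34 = 2090 / 53.34 = 39.18
d = 39.18^(1/0.79) = 39.18^1.2658 = 103.9 m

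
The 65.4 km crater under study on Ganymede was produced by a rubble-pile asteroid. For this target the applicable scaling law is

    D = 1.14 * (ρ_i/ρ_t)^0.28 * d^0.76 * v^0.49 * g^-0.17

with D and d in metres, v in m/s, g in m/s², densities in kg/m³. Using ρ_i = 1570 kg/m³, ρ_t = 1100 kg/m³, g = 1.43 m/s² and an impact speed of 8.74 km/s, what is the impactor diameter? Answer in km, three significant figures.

Rearranging for d: d = [D / (1.14 · (1570/1100)^0.28 · 8740^0.49 · 1.43^-0.17)]^(1/0.76).
D = 65400 m.
(1570/1100)^0.28 = 1.105
8740^0.49 = 85.38
1.43^-0.17 = 0.9410
Denominator = 1.14 × 1.105 × 85.38 × 0.9410 = 101.2
D / 101.2 = 65400 / 101.2 = 646.2
d = 646.2^(1/0.76) = 646.2^1.3158 = 4987 m

d ≈ 4.99 km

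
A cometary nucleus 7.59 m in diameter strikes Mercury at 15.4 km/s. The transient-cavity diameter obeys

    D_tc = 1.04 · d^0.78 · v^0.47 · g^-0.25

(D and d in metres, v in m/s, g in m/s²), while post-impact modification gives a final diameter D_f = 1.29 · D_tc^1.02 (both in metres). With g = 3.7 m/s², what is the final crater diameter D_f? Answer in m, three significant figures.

D_f ≈ 491 m

v = 15400 m/s.
d^0.78 = 7.59^0.78 = 4.859
v^0.47 = 15400^0.47 = 92.93
g^-0.25 = 3.7^-0.25 = 0.7210
D_tc = 1.04 × 4.859 × 92.93 × 0.7210 = 338.6 m
D_f = 1.29 × (338.6)^1.02 = 490.8 m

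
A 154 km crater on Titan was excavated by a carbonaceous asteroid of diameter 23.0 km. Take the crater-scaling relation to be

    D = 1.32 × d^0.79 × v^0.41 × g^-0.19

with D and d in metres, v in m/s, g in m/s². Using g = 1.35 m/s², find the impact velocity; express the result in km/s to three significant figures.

Rearranging for v: v = [D / (1.32 · 23000^0.79 · 1.35^-0.19)]^(1/0.41).
D = 154000 m.
23000^0.79 = 2791
1.35^-0.19 = 0.9446
Denominator = 1.32 × 2791 × 0.9446 = 3480
D / 3480 = 154000 / 3480 = 44.25
v = 44.25^(1/0.41) = 44.25^2.439 = 10337 m/s

v ≈ 10.3 km/s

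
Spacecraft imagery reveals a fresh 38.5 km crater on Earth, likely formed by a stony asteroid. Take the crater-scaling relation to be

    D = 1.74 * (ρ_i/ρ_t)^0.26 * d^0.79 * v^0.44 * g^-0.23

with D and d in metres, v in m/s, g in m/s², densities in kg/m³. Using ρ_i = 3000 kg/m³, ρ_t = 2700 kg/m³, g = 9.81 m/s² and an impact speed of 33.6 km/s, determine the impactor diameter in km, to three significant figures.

Rearranging for d: d = [D / (1.74 · (3000/2700)^0.26 · 33600^0.44 · 9.81^-0.23)]^(1/0.79).
D = 38500 m.
(3000/2700)^0.26 = 1.028
33600^0.44 = 98.08
9.81^-0.23 = 0.5914
Denominator = 1.74 × 1.028 × 98.08 × 0.5914 = 103.8
D / 103.8 = 38500 / 103.8 = 370.9
d = 370.9^(1/0.79) = 370.9^1.2658 = 1787 m

d ≈ 1.79 km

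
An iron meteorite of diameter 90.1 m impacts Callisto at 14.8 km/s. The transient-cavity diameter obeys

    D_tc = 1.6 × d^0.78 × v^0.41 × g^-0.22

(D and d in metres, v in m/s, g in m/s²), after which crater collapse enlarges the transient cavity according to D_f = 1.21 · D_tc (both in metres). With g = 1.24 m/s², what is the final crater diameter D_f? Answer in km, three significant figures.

D_f ≈ 3.17 km

v = 14800 m/s.
d^0.78 = 90.1^0.78 = 33.47
v^0.41 = 14800^0.41 = 51.26
g^-0.22 = 1.24^-0.22 = 0.9538
D_tc = 1.6 × 33.47 × 51.26 × 0.9538 = 2618 m
D_f = 1.21 × 2618 = 3168 m
     = 3.168 km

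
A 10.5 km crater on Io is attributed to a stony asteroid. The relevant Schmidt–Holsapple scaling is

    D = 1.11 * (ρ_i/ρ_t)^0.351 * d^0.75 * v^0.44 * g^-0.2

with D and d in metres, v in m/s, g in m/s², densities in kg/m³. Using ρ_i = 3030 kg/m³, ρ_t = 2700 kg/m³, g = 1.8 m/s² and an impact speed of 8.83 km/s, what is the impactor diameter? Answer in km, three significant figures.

d ≈ 1.07 km

Rearranging for d: d = [D / (1.11 · (3030/2700)^0.351 · 8830^0.44 · 1.8^-0.2)]^(1/0.75).
D = 10500 m.
(3030/2700)^0.351 = 1.041
8830^0.44 = 54.48
1.8^-0.2 = 0.8891
Denominator = 1.11 × 1.041 × 54.48 × 0.8891 = 55.97
D / 55.97 = 10500 / 55.97 = 187.6
d = 187.6^(1/0.75) = 187.6^1.3333 = 1074 m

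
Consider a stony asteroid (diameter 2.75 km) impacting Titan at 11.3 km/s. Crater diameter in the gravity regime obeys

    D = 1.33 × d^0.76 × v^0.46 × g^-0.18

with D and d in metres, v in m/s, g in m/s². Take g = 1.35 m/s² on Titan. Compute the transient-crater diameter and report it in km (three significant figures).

D ≈ 37.9 km

In SI units: d = 2750 m, v = 11300 m/s.
d^0.76 = 2750^0.76 = 411.0
v^0.46 = 11300^0.46 = 73.18
g^-0.18 = 1.35^-0.18 = 0.9474
D = 1.33 × 411.0 × 73.18 × 0.9474 = 37898 m
   = 37.90 km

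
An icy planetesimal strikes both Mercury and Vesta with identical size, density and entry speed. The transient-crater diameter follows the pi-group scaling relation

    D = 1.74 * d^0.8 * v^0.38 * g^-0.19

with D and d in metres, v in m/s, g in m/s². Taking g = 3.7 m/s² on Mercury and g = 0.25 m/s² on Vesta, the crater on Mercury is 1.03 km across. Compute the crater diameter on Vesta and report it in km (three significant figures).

All impactor-dependent factors cancel in the ratio, leaving D_Vesta/D_Mercury = (g_Vesta/g_Mercury)^-0.19.
(0.25/3.7)^-0.19 = 0.06757^-0.19 = 1.669
D_Vesta = 1.669 × 1.03 km = 1.72 km

D ≈ 1.72 km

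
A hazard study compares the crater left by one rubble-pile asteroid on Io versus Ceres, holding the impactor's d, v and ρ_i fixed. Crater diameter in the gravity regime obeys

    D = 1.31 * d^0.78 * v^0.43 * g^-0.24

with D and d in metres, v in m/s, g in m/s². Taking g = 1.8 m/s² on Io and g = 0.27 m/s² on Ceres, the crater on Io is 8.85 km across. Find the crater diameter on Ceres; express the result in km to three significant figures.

D ≈ 14.0 km

All impactor-dependent factors cancel in the ratio, leaving D_Ceres/D_Io = (g_Ceres/g_Io)^-0.24.
(0.27/1.8)^-0.24 = 0.1500^-0.24 = 1.577
D_Ceres = 1.577 × 8.85 km = 14.0 km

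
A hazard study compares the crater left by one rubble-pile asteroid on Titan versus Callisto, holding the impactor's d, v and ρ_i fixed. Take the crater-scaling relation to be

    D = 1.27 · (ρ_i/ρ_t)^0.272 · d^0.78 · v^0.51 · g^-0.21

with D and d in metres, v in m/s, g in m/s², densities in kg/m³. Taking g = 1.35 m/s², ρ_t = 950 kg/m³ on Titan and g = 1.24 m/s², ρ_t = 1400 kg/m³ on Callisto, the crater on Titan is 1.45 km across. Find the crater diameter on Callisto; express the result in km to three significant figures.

D ≈ 1.33 km

The impactor-only factors (d, v, ρ_i) cancel in the ratio, leaving D_Callisto/D_Titan = (g_Callisto/g_Titan)^-0.21 · (ρ_t,Titan/ρ_t,Callisto)^0.272.
(1.24/1.35)^-0.21 = 0.9185^-0.21 = 1.018
(950/1400)^0.272 = 0.6786^0.272 = 0.8999
Ratio = 1.018 × 0.8999 = 0.9161
D_Callisto = 0.9161 × 1.45 km = 1.33 km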